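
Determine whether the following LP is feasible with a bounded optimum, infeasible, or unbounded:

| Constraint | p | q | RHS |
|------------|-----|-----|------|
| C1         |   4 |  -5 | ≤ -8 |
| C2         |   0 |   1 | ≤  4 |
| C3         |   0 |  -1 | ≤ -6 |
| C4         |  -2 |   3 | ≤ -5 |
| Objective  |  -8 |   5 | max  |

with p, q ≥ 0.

Infeasible (no feasible solution exists)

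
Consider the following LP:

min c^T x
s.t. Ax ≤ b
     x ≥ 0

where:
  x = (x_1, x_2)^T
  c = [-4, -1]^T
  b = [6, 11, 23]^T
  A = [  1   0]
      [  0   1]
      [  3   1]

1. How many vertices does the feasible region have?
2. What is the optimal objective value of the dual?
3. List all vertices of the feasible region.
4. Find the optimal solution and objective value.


1. 5
2. -29
3. (0, 0), (6, 0), (6, 5), (4, 11), (0, 11)
4. x_1 = 6, x_2 = 5, z = -29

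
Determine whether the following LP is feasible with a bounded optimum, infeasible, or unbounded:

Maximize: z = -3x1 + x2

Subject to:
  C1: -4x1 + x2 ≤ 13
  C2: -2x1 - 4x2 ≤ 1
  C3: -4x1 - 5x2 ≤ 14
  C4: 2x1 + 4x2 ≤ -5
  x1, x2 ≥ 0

Infeasible (no feasible solution exists)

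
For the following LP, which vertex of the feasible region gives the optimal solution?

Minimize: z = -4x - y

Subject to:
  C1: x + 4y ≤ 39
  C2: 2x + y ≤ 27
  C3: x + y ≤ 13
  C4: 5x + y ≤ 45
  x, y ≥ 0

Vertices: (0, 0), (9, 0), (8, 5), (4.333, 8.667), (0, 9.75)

Evaluate the objective at each vertex of the feasible region:
  z(0, 0) = 0
  z(9, 0) = -36
  z(8, 5) = -37  ←
  z(4.333, 8.667) = -26
  z(0, 9.75) = -9.75
The minimum is at x = 8, y = 5.

(8, 5)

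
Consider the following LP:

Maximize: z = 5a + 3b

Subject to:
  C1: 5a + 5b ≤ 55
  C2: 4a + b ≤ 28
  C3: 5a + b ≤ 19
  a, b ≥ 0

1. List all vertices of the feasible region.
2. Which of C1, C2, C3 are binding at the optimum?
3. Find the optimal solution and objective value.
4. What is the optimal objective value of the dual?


1. (0, 0), (3.8, 0), (2, 9), (0, 11)
2. C1, C3
3. a = 2, b = 9, z = 37
4. 37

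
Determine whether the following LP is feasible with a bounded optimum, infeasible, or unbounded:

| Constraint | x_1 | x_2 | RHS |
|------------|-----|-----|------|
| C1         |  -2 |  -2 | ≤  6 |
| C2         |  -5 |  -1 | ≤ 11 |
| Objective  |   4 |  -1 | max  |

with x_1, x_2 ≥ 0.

Unbounded (objective can increase without bound)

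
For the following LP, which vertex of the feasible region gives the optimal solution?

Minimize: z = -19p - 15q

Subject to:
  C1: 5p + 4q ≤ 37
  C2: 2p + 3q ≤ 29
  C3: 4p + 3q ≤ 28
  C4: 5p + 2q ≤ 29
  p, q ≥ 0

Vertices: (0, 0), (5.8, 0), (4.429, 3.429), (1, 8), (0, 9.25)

Evaluate the objective at each vertex of the feasible region:
  z(0, 0) = 0
  z(5.8, 0) = -110.2
  z(4.429, 3.429) = -135.6
  z(1, 8) = -139  ←
  z(0, 9.25) = -138.8
The minimum is at p = 1, q = 8.

(1, 8)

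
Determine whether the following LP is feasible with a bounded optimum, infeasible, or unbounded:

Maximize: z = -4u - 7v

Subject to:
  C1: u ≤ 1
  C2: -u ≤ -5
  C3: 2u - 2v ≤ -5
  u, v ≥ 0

Infeasible (no feasible solution exists)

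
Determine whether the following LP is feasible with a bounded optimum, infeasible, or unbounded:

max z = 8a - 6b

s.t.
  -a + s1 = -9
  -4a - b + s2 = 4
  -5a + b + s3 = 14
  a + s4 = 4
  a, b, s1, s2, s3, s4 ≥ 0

Infeasible (no feasible solution exists)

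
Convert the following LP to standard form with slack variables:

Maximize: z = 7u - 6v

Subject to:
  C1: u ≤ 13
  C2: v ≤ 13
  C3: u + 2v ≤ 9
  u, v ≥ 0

max z = 7u - 6v

s.t.
  u + s1 = 13
  v + s2 = 13
  u + 2v + s3 = 9
  u, v, s1, s2, s3 ≥ 0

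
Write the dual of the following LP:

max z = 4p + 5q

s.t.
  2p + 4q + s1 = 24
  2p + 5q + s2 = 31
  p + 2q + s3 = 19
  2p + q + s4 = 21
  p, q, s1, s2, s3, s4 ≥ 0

Primal max cᵀx s.t. Ax ≤ b, x ≥ 0  →  Dual min bᵀy s.t. Aᵀy ≥ c, y ≥ 0.

Minimize: z = 24y1 + 31y2 + 19y3 + 21y4

Subject to:
  2y1 + 2y2 + y3 + 2y4 ≥ 4
  4y1 + 5y2 + 2y3 + y4 ≥ 5
  y1, y2, y3, y4 ≥ 0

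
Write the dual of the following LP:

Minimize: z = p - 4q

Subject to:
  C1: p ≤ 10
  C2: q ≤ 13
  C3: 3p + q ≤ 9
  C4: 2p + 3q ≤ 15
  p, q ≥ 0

Primal min cᵀx s.t. Ax ≤ b, x ≥ 0  →  Dual max −bᵀy s.t. Aᵀy ≥ −c, y ≥ 0.

Maximize: z = -10y1 - 13y2 - 9y3 - 15y4

Subject to:
  y1 + 3y3 + 2y4 ≥ -1
  y2 + y3 + 3y4 ≥ 4
  y1, y2, y3, y4 ≥ 0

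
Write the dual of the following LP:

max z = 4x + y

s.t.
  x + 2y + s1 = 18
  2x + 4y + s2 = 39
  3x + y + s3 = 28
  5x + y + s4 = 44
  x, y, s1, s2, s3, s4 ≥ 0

Primal max cᵀx s.t. Ax ≤ b, x ≥ 0  →  Dual min bᵀy s.t. Aᵀy ≥ c, y ≥ 0.

Minimize: z = 18y1 + 39y2 + 28y3 + 44y4

Subject to:
  y1 + 2y2 + 3y3 + 5y4 ≥ 4
  2y1 + 4y2 + y3 + y4 ≥ 1
  y1, y2, y3, y4 ≥ 0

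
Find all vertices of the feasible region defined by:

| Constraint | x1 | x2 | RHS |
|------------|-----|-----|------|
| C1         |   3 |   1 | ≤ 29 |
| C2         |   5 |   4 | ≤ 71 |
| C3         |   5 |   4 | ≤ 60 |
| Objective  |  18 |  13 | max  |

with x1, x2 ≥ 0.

(0, 0), (9.667, 0), (8, 5), (0, 15)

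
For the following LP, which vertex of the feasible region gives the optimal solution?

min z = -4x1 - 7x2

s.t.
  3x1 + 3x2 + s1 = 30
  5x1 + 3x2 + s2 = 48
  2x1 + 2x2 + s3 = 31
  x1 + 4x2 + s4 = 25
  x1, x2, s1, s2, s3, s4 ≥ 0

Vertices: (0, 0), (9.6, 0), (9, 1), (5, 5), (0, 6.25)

Evaluate the objective at each vertex of the feasible region:
  z(0, 0) = 0
  z(9.6, 0) = -38.4
  z(9, 1) = -43
  z(5, 5) = -55  ←
  z(0, 6.25) = -43.75
The minimum is at x1 = 5, x2 = 5.

(5, 5)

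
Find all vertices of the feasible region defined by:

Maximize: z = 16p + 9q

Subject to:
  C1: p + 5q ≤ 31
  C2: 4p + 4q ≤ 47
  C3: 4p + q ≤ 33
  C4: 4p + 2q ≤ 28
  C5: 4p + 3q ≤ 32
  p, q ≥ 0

(0, 0), (7, 0), (5, 4), (3.941, 5.412), (0, 6.2)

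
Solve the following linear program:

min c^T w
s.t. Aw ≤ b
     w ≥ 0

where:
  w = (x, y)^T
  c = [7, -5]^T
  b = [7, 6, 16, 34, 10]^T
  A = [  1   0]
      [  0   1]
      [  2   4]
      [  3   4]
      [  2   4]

Evaluate the objective at each vertex of the feasible region:
  z(0, 0) = 0
  z(5, 0) = 35
  z(0, 2.5) = -12.5  ←
The minimum is at x = 0, y = 2.5.

x = 0, y = 2.5, z = -12.5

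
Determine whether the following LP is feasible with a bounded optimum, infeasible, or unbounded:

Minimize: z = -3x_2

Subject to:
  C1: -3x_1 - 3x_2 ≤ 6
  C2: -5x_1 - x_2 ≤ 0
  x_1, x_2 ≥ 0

Unbounded (objective can decrease without bound)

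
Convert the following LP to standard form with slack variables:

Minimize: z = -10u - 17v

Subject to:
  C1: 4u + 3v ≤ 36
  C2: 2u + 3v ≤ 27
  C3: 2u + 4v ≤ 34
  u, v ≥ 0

min z = -10u - 17v

s.t.
  4u + 3v + s1 = 36
  2u + 3v + s2 = 27
  2u + 4v + s3 = 34
  u, v, s1, s2, s3 ≥ 0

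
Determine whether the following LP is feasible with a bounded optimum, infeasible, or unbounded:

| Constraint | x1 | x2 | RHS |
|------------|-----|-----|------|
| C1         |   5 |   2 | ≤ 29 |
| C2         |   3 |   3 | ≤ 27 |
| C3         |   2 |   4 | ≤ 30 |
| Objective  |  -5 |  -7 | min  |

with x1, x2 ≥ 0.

Feasible with a bounded optimal solution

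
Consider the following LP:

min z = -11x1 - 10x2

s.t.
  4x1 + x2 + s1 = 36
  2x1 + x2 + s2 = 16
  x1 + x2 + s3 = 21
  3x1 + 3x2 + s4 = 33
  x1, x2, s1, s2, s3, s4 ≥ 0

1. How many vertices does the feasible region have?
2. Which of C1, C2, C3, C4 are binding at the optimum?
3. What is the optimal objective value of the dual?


1. 4
2. C2, C4
3. -115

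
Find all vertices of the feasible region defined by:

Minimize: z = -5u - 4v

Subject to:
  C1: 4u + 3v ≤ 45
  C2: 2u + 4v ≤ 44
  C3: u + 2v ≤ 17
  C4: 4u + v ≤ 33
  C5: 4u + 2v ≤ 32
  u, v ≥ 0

(0, 0), (8, 0), (5, 6), (0, 8.5)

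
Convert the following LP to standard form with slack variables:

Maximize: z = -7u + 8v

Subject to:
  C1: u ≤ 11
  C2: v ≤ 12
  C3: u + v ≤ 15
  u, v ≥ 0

max z = -7u + 8v

s.t.
  u + s1 = 11
  v + s2 = 12
  u + v + s3 = 15
  u, v, s1, s2, s3 ≥ 0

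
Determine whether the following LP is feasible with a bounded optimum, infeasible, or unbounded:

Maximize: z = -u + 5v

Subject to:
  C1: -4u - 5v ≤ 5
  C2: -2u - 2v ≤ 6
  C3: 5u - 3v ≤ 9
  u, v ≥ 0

Unbounded (objective can increase without bound)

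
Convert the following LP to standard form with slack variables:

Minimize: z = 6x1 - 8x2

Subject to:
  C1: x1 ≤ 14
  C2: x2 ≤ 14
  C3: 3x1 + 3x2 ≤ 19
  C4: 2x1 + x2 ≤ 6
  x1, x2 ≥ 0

min z = 6x1 - 8x2

s.t.
  x1 + s1 = 14
  x2 + s2 = 14
  3x1 + 3x2 + s3 = 19
  2x1 + x2 + s4 = 6
  x1, x2, s1, s2, s3, s4 ≥ 0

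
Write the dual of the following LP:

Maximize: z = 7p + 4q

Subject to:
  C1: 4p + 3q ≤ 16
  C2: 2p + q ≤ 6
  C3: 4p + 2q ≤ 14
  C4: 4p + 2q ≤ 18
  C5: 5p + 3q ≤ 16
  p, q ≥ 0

Primal max cᵀx s.t. Ax ≤ b, x ≥ 0  →  Dual min bᵀy s.t. Aᵀy ≥ c, y ≥ 0.

Minimize: z = 16y1 + 6y2 + 14y3 + 18y4 + 16y5

Subject to:
  4y1 + 2y2 + 4y3 + 4y4 + 5y5 ≥ 7
  3y1 + y2 + 2y3 + 2y4 + 3y5 ≥ 4
  y1, y2, y3, y4, y5 ≥ 0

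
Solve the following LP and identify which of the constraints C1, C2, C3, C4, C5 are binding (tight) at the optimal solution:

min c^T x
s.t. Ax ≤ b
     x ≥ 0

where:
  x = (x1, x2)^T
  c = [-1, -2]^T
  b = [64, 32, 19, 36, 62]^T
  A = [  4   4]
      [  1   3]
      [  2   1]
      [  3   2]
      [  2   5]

At x1 = 5, x2 = 9, compute slack b - a·x for each constraint:
  C1: 64 − 56 = 8  (slack)
  C2: 32 − 32 = 0  (binding)
  C3: 19 − 19 = 0  (binding)
  C4: 36 − 33 = 3  (slack)
  C5: 62 − 55 = 7  (slack)

Optimal: x1 = 5, x2 = 9
Binding: C2, C3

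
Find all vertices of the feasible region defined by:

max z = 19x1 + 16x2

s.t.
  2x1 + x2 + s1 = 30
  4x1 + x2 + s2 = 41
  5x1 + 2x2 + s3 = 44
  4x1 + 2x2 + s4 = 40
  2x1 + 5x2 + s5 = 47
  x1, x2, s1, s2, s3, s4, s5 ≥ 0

(0, 0), (8.8, 0), (6, 7), (0, 9.4)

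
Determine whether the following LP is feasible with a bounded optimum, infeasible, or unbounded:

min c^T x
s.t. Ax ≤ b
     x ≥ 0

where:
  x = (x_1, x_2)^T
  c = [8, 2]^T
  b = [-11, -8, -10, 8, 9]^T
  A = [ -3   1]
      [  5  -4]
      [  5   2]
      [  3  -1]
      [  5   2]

Infeasible (no feasible solution exists)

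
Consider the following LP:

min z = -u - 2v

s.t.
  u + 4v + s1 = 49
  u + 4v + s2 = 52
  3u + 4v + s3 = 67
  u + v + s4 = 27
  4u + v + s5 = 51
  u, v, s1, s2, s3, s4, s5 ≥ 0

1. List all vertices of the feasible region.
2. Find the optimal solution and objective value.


1. (0, 0), (12.75, 0), (10.54, 8.846), (9, 10), (0, 12.25)
2. u = 9, v = 10, z = -29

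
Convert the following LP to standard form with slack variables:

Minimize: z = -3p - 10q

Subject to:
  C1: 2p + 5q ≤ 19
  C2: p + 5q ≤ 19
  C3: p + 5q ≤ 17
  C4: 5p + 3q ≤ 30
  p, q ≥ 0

min z = -3p - 10q

s.t.
  2p + 5q + s1 = 19
  p + 5q + s2 = 19
  p + 5q + s3 = 17
  5p + 3q + s4 = 30
  p, q, s1, s2, s3, s4 ≥ 0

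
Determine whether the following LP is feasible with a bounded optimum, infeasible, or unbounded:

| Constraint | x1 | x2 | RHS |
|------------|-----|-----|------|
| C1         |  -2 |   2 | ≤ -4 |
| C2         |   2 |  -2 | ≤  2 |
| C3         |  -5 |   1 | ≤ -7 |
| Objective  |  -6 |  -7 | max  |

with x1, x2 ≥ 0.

Infeasible (no feasible solution exists)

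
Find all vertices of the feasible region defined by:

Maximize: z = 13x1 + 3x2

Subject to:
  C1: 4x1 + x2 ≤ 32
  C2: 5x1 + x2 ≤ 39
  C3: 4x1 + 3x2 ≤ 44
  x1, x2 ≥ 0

(0, 0), (7.8, 0), (7, 4), (6.5, 6), (0, 14.67)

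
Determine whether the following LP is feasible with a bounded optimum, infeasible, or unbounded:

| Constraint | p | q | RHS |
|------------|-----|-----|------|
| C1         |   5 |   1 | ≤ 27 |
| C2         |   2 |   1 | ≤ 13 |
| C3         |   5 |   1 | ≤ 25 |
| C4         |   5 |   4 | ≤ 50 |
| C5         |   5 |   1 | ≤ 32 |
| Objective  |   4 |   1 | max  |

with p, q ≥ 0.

Feasible with a bounded optimal solution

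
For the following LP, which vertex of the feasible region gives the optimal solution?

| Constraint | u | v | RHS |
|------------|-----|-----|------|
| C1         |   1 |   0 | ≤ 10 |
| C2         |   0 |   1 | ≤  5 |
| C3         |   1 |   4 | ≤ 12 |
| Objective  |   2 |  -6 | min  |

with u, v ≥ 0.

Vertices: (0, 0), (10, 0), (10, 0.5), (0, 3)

Evaluate the objective at each vertex of the feasible region:
  z(0, 0) = 0
  z(10, 0) = 20
  z(10, 0.5) = 17
  z(0, 3) = -18  ←
The minimum is at u = 0, v = 3.

(0, 3)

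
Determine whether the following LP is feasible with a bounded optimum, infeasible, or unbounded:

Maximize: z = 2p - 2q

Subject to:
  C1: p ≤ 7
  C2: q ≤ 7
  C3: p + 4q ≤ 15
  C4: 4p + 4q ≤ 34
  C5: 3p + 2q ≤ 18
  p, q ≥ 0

Feasible with a bounded optimal solution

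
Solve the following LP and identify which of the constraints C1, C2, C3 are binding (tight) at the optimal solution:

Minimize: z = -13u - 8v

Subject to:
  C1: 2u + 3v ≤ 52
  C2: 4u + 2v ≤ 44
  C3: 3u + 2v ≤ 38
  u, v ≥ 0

At u = 6, v = 10, compute slack b - a·x for each constraint:
  C1: 52 − 42 = 10  (slack)
  C2: 44 − 44 = 0  (binding)
  C3: 38 − 38 = 0  (binding)

Optimal: u = 6, v = 10
Binding: C2, C3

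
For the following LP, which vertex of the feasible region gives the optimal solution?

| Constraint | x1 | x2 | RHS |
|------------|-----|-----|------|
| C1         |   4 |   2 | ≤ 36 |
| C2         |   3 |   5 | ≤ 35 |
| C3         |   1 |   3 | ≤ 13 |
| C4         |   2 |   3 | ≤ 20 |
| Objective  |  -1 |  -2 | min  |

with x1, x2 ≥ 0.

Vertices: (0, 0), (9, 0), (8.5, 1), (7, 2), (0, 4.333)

Evaluate the objective at each vertex of the feasible region:
  z(0, 0) = 0
  z(9, 0) = -9
  z(8.5, 1) = -10.5
  z(7, 2) = -11  ←
  z(0, 4.333) = -8.667
The minimum is at x1 = 7, x2 = 2.

(7, 2)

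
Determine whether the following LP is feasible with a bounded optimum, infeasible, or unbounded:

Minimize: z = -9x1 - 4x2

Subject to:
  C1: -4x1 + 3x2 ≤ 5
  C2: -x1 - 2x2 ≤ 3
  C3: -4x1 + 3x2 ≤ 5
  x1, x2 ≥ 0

Unbounded (objective can decrease without bound)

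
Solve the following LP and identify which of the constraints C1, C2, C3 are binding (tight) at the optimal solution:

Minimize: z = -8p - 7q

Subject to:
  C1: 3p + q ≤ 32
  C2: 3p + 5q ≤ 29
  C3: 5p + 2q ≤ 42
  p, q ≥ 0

At p = 8, q = 1, compute slack b - a·x for each constraint:
  C1: 32 − 25 = 7  (slack)
  C2: 29 − 29 = 0  (binding)
  C3: 42 − 42 = 0  (binding)

Optimal: p = 8, q = 1
Binding: C2, C3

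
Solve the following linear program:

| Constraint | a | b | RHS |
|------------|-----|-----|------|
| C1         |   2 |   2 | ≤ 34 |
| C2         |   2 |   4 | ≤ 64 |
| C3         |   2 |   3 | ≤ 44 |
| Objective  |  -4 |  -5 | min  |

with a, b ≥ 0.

Evaluate the objective at each vertex of the feasible region:
  z(0, 0) = 0
  z(17, 0) = -68
  z(7, 10) = -78  ←
  z(0, 14.67) = -73.33
The minimum is at a = 7, b = 10.

a = 7, b = 10, z = -78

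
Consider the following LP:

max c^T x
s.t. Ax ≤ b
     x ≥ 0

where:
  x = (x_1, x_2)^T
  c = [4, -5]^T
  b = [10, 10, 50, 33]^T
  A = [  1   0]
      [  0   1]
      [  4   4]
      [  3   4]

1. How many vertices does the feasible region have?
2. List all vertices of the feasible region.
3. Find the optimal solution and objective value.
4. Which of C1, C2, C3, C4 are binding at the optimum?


1. 4
2. (0, 0), (10, 0), (10, 0.75), (0, 8.25)
3. x_1 = 10, x_2 = 0, z = 40
4. C1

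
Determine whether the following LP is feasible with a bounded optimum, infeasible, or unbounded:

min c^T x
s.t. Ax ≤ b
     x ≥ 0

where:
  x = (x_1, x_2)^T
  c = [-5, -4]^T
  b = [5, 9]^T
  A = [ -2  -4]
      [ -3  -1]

Unbounded (objective can decrease without bound)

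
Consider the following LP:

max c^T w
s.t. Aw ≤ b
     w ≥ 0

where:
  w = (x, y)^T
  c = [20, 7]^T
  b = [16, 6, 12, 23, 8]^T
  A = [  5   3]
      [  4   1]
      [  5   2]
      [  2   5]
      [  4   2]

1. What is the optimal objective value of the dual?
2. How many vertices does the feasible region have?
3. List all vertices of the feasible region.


1. 34
2. 4
3. (0, 0), (1.5, 0), (1, 2), (0, 4)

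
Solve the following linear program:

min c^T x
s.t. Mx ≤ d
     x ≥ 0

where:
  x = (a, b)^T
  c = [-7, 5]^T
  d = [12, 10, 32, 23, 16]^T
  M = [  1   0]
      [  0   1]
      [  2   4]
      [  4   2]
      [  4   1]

Evaluate the objective at each vertex of the feasible region:
  z(0, 0) = 0
  z(4, 0) = -28  ←
  z(2.286, 6.857) = 18.29
  z(0, 8) = 40
The minimum is at a = 4, b = 0.

a = 4, b = 0, z = -28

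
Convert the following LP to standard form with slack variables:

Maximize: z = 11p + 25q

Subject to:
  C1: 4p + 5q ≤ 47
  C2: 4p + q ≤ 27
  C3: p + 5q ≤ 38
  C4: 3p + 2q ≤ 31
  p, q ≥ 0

max z = 11p + 25q

s.t.
  4p + 5q + s1 = 47
  4p + q + s2 = 27
  p + 5q + s3 = 38
  3p + 2q + s4 = 31
  p, q, s1, s2, s3, s4 ≥ 0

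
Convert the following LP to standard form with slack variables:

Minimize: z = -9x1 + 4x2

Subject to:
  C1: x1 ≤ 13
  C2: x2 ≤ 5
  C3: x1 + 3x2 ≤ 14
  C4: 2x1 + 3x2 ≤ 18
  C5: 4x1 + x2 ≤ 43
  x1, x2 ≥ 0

min z = -9x1 + 4x2

s.t.
  x1 + s1 = 13
  x2 + s2 = 5
  x1 + 3x2 + s3 = 14
  2x1 + 3x2 + s4 = 18
  4x1 + x2 + s5 = 43
  x1, x2, s1, s2, s3, s4, s5 ≥ 0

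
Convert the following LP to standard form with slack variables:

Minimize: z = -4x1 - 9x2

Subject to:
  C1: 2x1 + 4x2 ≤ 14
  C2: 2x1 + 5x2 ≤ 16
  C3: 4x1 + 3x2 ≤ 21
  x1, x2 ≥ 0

min z = -4x1 - 9x2

s.t.
  2x1 + 4x2 + s1 = 14
  2x1 + 5x2 + s2 = 16
  4x1 + 3x2 + s3 = 21
  x1, x2, s1, s2, s3 ≥ 0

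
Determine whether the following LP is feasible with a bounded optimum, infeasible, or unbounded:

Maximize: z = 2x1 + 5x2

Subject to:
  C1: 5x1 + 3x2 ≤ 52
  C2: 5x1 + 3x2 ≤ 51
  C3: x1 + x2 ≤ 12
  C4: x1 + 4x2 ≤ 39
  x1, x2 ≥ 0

Feasible with a bounded optimal solution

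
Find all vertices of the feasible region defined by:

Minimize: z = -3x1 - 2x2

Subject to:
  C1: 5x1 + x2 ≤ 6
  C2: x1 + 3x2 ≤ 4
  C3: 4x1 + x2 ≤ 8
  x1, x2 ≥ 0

(0, 0), (1.2, 0), (1, 1), (0, 1.333)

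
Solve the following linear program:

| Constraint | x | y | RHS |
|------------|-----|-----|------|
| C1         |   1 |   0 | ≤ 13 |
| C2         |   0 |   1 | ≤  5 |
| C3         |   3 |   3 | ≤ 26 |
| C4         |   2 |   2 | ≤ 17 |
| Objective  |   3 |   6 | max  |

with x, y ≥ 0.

Evaluate the objective at each vertex of the feasible region:
  z(0, 0) = 0
  z(8.5, 0) = 25.5
  z(3.5, 5) = 40.5  ←
  z(0, 5) = 30
The maximum is at x = 3.5, y = 5.

x = 3.5, y = 5, z = 40.5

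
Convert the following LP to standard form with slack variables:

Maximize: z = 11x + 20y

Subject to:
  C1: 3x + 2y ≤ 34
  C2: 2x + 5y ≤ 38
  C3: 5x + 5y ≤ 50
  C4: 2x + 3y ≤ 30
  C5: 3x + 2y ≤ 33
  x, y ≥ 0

max z = 11x + 20y

s.t.
  3x + 2y + s1 = 34
  2x + 5y + s2 = 38
  5x + 5y + s3 = 50
  2x + 3y + s4 = 30
  3x + 2y + s5 = 33
  x, y, s1, s2, s3, s4, s5 ≥ 0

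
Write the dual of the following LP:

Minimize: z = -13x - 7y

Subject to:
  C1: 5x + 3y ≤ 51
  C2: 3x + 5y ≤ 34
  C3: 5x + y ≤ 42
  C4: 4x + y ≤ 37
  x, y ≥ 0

Primal min cᵀx s.t. Ax ≤ b, x ≥ 0  →  Dual max −bᵀy s.t. Aᵀy ≥ −c, y ≥ 0.

Maximize: z = -51y1 - 34y2 - 42y3 - 37y4

Subject to:
  5y1 + 3y2 + 5y3 + 4y4 ≥ 13
  3y1 + 5y2 + y3 + y4 ≥ 7
  y1, y2, y3, y4 ≥ 0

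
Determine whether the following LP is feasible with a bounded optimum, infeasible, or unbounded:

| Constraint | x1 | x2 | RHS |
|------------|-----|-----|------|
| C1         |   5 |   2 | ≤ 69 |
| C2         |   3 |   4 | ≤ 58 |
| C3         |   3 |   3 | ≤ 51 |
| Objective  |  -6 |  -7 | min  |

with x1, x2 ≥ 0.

Feasible with a bounded optimal solution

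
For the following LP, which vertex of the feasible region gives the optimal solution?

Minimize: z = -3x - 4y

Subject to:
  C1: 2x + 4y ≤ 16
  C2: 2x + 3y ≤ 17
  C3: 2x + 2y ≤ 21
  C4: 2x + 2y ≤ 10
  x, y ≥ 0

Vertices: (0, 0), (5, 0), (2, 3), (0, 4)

Evaluate the objective at each vertex of the feasible region:
  z(0, 0) = 0
  z(5, 0) = -15
  z(2, 3) = -18  ←
  z(0, 4) = -16
The minimum is at x = 2, y = 3.

(2, 3)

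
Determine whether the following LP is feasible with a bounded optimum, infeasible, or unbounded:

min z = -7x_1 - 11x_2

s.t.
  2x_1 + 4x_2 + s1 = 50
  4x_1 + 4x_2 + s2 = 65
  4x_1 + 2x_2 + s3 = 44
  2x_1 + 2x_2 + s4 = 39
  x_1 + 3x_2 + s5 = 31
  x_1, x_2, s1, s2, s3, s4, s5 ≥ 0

Feasible with a bounded optimal solution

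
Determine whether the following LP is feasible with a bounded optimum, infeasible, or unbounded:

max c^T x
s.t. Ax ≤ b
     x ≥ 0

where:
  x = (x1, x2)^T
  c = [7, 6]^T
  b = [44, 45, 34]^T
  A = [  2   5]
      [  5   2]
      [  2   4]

Feasible with a bounded optimal solution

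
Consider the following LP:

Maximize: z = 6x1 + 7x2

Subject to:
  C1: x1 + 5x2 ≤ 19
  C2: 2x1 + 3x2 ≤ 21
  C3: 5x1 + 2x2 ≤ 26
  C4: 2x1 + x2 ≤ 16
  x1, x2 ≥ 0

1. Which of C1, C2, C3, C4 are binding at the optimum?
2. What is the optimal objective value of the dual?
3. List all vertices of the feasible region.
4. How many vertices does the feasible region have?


1. C1, C3
2. 45
3. (0, 0), (5.2, 0), (4, 3), (0, 3.8)
4. 4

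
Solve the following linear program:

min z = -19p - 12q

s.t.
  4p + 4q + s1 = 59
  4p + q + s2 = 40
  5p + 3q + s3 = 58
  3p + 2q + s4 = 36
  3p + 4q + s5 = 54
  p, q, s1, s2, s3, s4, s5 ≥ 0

Evaluate the objective at each vertex of the feasible region:
  z(0, 0) = 0
  z(10, 0) = -190
  z(8.857, 4.571) = -223.1
  z(8, 6) = -224  ←
  z(6.5, 8.25) = -222.5
  z(5, 9.75) = -212
  z(0, 13.5) = -162
The minimum is at p = 8, q = 6.

p = 8, q = 6, z = -224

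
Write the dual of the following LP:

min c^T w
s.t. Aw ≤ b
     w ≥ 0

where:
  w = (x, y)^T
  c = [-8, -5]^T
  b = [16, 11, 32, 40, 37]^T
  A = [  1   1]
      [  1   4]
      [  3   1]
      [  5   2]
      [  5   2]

Primal min cᵀx s.t. Ax ≤ b, x ≥ 0  →  Dual max −bᵀy s.t. Aᵀy ≥ −c, y ≥ 0.

Maximize: z = -16y1 - 11y2 - 32y3 - 40y4 - 37y5

Subject to:
  y1 + y2 + 3y3 + 5y4 + 5y5 ≥ 8
  y1 + 4y2 + y3 + 2y4 + 2y5 ≥ 5
  y1, y2, y3, y4, y5 ≥ 0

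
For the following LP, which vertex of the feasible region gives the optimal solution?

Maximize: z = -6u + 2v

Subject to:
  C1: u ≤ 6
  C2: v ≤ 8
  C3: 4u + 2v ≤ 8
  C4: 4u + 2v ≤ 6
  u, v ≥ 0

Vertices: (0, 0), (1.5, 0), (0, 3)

Evaluate the objective at each vertex of the feasible region:
  z(0, 0) = 0
  z(1.5, 0) = -9
  z(0, 3) = 6  ←
The maximum is at u = 0, v = 3.

(0, 3)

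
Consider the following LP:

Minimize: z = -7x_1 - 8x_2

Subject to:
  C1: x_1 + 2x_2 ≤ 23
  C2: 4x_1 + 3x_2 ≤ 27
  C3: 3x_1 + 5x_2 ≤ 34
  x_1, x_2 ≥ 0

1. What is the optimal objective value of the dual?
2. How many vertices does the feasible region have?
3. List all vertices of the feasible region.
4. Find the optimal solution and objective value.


1. -61
2. 4
3. (0, 0), (6.75, 0), (3, 5), (0, 6.8)
4. x_1 = 3, x_2 = 5, z = -61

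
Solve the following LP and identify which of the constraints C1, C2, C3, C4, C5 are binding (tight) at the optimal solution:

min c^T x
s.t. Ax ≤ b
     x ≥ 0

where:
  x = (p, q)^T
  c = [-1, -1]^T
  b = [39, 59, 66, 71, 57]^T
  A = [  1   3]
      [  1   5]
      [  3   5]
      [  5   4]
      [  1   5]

At p = 7, q = 9, compute slack b - a·x for each constraint:
  C1: 39 − 34 = 5  (slack)
  C2: 59 − 52 = 7  (slack)
  C3: 66 − 66 = 0  (binding)
  C4: 71 − 71 = 0  (binding)
  C5: 57 − 52 = 5  (slack)

Optimal: p = 7, q = 9
Binding: C3, C4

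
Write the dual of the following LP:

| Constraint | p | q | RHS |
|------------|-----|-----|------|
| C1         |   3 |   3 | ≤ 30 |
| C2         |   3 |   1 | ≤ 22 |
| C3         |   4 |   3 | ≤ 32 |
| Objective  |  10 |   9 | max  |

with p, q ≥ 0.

Primal max cᵀx s.t. Ax ≤ b, x ≥ 0  →  Dual min bᵀy s.t. Aᵀy ≥ c, y ≥ 0.

Minimize: z = 30y1 + 22y2 + 32y3

Subject to:
  3y1 + 3y2 + 4y3 ≥ 10
  3y1 + y2 + 3y3 ≥ 9
  y1, y2, y3 ≥ 0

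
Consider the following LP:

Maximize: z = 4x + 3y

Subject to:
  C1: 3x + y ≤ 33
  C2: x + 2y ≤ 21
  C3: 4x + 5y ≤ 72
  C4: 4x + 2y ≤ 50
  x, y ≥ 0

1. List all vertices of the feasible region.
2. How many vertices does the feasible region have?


1. (0, 0), (11, 0), (9, 6), (0, 10.5)
2. 4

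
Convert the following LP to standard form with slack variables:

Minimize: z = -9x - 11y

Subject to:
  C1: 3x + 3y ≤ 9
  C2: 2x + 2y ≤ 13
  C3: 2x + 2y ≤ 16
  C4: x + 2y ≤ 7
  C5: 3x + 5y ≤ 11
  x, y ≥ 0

min z = -9x - 11y

s.t.
  3x + 3y + s1 = 9
  2x + 2y + s2 = 13
  2x + 2y + s3 = 16
  x + 2y + s4 = 7
  3x + 5y + s5 = 11
  x, y, s1, s2, s3, s4, s5 ≥ 0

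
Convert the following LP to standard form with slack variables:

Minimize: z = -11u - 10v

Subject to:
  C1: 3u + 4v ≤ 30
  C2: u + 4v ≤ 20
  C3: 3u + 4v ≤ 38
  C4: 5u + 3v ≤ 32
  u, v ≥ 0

min z = -11u - 10v

s.t.
  3u + 4v + s1 = 30
  u + 4v + s2 = 20
  3u + 4v + s3 = 38
  5u + 3v + s4 = 32
  u, v, s1, s2, s3, s4 ≥ 0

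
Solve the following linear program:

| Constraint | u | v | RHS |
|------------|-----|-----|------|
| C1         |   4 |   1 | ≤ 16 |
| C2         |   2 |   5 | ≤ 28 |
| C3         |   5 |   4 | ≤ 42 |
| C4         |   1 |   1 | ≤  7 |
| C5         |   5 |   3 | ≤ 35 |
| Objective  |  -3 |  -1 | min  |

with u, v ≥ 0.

Evaluate the objective at each vertex of the feasible region:
  z(0, 0) = 0
  z(4, 0) = -12
  z(3, 4) = -13  ←
  z(2.333, 4.667) = -11.67
  z(0, 5.6) = -5.6
The minimum is at u = 3, v = 4.

u = 3, v = 4, z = -13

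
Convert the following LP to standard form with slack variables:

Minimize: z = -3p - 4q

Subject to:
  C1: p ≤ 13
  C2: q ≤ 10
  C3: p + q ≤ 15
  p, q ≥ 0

min z = -3p - 4q

s.t.
  p + s1 = 13
  q + s2 = 10
  p + q + s3 = 15
  p, q, s1, s2, s3 ≥ 0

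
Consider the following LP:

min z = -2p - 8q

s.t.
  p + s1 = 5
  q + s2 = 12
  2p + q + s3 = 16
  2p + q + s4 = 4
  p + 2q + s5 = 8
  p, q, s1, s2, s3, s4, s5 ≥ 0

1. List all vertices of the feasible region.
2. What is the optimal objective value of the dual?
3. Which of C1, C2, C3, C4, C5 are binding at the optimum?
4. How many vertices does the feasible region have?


1. (0, 0), (2, 0), (0, 4)
2. -32
3. C4, C5
4. 3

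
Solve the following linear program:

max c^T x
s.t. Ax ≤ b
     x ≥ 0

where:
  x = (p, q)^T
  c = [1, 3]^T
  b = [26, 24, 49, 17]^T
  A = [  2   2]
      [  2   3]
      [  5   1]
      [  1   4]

Evaluate the objective at each vertex of the feasible region:
  z(0, 0) = 0
  z(9.8, 0) = 9.8
  z(9.462, 1.692) = 14.54
  z(9, 2) = 15  ←
  z(0, 4.25) = 12.75
The maximum is at p = 9, q = 2.

p = 9, q = 2, z = 15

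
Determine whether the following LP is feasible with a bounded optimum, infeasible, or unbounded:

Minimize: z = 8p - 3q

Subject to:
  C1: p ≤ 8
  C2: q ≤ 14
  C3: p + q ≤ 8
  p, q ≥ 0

Feasible with a bounded optimal solution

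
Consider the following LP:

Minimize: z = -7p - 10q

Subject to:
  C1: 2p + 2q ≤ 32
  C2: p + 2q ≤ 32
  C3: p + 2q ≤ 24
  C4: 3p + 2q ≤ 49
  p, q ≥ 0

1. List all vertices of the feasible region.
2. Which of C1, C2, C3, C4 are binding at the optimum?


1. (0, 0), (16, 0), (8, 8), (0, 12)
2. C1, C3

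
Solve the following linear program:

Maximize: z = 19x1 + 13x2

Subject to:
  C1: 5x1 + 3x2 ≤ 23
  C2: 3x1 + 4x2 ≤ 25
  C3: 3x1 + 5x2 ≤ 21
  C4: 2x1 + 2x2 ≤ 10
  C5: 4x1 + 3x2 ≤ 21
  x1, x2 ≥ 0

Evaluate the objective at each vertex of the feasible region:
  z(0, 0) = 0
  z(4.6, 0) = 87.4
  z(4, 1) = 89  ←
  z(2, 3) = 77
  z(0, 4.2) = 54.6
The maximum is at x1 = 4, x2 = 1.

x1 = 4, x2 = 1, z = 89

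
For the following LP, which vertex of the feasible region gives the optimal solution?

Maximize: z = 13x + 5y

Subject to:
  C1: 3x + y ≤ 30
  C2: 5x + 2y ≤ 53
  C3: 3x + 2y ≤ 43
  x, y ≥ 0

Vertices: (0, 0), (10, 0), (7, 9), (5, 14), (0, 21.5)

Evaluate the objective at each vertex of the feasible region:
  z(0, 0) = 0
  z(10, 0) = 130
  z(7, 9) = 136  ←
  z(5, 14) = 135
  z(0, 21.5) = 107.5
The maximum is at x = 7, y = 9.

(7, 9)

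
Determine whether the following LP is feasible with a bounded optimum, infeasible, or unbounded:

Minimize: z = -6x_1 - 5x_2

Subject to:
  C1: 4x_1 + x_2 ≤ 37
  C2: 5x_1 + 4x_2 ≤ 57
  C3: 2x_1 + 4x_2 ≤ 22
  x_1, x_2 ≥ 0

Feasible with a bounded optimal solution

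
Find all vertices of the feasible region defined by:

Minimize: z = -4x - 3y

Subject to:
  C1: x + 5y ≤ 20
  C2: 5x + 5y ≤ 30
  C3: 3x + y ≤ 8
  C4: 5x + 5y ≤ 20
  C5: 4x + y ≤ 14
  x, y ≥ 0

(0, 0), (2.667, 0), (2, 2), (0, 4)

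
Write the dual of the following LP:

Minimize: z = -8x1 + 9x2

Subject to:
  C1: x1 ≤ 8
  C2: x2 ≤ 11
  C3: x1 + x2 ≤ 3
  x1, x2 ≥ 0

Primal min cᵀx s.t. Ax ≤ b, x ≥ 0  →  Dual max −bᵀy s.t. Aᵀy ≥ −c, y ≥ 0.

Maximize: z = -8y1 - 11y2 - 3y3

Subject to:
  y1 + y3 ≥ 8
  y2 + y3 ≥ -9
  y1, y2, y3 ≥ 0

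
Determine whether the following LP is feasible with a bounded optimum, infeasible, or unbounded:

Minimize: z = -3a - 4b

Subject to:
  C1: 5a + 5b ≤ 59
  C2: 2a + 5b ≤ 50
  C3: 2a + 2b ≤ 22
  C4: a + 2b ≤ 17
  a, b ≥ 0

Feasible with a bounded optimal solution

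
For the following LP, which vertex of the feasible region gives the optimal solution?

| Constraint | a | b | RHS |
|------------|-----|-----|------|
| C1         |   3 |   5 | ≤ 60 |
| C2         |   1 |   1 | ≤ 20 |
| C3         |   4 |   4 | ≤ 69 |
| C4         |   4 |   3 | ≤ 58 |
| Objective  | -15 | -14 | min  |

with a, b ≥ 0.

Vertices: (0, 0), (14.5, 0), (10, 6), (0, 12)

Evaluate the objective at each vertex of the feasible region:
  z(0, 0) = 0
  z(14.5, 0) = -217.5
  z(10, 6) = -234  ←
  z(0, 12) = -168
The minimum is at a = 10, b = 6.

(10, 6)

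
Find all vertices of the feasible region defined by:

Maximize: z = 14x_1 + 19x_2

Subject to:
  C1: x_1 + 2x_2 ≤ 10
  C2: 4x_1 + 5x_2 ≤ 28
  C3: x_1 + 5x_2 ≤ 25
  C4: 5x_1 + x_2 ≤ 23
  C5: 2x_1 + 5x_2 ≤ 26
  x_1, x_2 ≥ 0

(0, 0), (4.6, 0), (4.143, 2.286), (2, 4), (0, 5)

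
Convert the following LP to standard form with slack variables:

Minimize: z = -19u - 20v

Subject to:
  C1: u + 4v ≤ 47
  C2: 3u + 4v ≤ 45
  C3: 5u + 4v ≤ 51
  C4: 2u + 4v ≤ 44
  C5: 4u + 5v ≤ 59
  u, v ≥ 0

min z = -19u - 20v

s.t.
  u + 4v + s1 = 47
  3u + 4v + s2 = 45
  5u + 4v + s3 = 51
  2u + 4v + s4 = 44
  4u + 5v + s5 = 59
  u, v, s1, s2, s3, s4, s5 ≥ 0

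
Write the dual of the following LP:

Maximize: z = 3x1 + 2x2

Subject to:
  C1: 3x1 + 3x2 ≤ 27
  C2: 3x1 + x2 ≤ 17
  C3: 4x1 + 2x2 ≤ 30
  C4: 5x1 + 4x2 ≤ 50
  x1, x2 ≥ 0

Primal max cᵀx s.t. Ax ≤ b, x ≥ 0  →  Dual min bᵀy s.t. Aᵀy ≥ c, y ≥ 0.

Minimize: z = 27y1 + 17y2 + 30y3 + 50y4

Subject to:
  3y1 + 3y2 + 4y3 + 5y4 ≥ 3
  3y1 + y2 + 2y3 + 4y4 ≥ 2
  y1, y2, y3, y4 ≥ 0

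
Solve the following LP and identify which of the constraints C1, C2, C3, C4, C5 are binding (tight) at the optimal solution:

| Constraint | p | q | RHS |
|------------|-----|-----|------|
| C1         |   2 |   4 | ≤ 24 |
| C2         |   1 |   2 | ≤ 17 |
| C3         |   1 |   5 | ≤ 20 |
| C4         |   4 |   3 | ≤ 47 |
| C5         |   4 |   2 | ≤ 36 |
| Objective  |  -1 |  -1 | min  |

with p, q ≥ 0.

At p = 8, q = 2, compute slack b - a·x for each constraint:
  C1: 24 − 24 = 0  (binding)
  C2: 17 − 12 = 5  (slack)
  C3: 20 − 18 = 2  (slack)
  C4: 47 − 38 = 9  (slack)
  C5: 36 − 36 = 0  (binding)

Optimal: p = 8, q = 2
Binding: C1, C5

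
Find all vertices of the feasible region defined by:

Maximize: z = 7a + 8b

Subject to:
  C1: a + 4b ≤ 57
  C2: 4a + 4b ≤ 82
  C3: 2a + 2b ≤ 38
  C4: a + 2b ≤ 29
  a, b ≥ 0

(0, 0), (19, 0), (9, 10), (1, 14), (0, 14.25)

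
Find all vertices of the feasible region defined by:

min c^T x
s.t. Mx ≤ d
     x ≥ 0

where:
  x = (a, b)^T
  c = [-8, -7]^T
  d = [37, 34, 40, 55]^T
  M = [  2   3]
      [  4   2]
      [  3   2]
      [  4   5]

(0, 0), (8.5, 0), (5, 7), (0, 11)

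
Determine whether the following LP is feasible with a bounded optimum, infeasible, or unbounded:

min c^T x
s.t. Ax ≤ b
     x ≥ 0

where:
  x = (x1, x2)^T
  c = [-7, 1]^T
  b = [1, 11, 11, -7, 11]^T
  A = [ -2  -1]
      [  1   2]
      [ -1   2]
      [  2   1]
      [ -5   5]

Infeasible (no feasible solution exists)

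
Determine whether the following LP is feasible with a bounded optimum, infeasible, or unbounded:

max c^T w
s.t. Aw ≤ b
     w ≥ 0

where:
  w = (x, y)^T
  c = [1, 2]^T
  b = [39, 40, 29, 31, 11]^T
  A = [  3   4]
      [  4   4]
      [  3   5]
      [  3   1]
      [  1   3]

Feasible with a bounded optimal solution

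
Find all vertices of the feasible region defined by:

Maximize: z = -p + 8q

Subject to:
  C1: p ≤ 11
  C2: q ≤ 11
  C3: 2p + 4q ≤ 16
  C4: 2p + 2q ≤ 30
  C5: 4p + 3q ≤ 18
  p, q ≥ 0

(0, 0), (4.5, 0), (2.4, 2.8), (0, 4)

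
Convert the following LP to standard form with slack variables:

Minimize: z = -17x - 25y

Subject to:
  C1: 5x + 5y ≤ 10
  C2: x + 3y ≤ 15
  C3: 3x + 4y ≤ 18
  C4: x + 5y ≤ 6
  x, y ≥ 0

min z = -17x - 25y

s.t.
  5x + 5y + s1 = 10
  x + 3y + s2 = 15
  3x + 4y + s3 = 18
  x + 5y + s4 = 6
  x, y, s1, s2, s3, s4 ≥ 0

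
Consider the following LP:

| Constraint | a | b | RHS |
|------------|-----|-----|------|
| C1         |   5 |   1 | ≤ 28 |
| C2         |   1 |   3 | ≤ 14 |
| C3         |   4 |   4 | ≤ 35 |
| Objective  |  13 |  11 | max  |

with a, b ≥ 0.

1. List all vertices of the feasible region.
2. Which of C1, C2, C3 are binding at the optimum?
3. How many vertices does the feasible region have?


1. (0, 0), (5.6, 0), (5, 3), (0, 4.667)
2. C1, C2
3. 4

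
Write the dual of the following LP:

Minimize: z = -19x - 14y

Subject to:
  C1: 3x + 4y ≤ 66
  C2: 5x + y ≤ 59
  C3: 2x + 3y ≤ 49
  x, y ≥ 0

Primal min cᵀx s.t. Ax ≤ b, x ≥ 0  →  Dual max −bᵀy s.t. Aᵀy ≥ −c, y ≥ 0.

Maximize: z = -66y1 - 59y2 - 49y3

Subject to:
  3y1 + 5y2 + 2y3 ≥ 19
  4y1 + y2 + 3y3 ≥ 14
  y1, y2, y3 ≥ 0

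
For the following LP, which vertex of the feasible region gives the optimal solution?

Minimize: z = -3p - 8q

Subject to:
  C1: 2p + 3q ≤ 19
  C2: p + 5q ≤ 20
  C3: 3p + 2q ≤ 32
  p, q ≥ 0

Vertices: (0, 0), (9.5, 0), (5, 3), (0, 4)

Evaluate the objective at each vertex of the feasible region:
  z(0, 0) = 0
  z(9.5, 0) = -28.5
  z(5, 3) = -39  ←
  z(0, 4) = -32
The minimum is at p = 5, q = 3.

(5, 3)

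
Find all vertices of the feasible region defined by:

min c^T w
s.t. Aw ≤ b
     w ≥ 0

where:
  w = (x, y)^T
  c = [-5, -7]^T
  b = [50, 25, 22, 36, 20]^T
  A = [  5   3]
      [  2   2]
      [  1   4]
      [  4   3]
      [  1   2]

(0, 0), (9, 0), (6, 4), (0, 5.5)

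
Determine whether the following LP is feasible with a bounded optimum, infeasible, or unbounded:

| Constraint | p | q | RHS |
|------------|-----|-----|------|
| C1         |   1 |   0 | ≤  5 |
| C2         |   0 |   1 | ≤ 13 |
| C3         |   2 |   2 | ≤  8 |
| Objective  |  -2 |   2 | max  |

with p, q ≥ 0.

Feasible with a bounded optimal solution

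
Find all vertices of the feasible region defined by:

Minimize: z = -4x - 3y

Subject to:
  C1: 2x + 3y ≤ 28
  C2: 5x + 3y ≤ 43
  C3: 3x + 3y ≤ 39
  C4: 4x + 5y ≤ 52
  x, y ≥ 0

(0, 0), (8.6, 0), (5, 6), (0, 9.333)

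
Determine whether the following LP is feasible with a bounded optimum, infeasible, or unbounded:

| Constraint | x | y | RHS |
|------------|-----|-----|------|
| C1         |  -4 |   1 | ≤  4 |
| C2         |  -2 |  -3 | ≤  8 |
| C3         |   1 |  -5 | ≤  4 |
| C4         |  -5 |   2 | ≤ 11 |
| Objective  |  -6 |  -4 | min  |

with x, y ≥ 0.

Unbounded (objective can decrease without bound)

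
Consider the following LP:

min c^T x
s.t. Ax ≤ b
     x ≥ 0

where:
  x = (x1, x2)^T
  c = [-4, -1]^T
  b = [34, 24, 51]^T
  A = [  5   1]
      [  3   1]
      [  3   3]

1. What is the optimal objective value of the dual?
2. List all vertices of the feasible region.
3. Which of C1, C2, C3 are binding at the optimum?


1. -29
2. (0, 0), (6.8, 0), (5, 9), (3.5, 13.5), (0, 17)
3. C1, C2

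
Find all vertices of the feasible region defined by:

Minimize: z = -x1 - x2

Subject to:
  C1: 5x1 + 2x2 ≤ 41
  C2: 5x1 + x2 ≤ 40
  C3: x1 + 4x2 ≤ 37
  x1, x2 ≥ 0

(0, 0), (8, 0), (7.8, 1), (5, 8), (0, 9.25)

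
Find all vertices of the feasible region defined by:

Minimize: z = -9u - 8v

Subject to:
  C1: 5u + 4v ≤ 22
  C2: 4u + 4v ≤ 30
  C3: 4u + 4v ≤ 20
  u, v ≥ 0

(0, 0), (4.4, 0), (2, 3), (0, 5)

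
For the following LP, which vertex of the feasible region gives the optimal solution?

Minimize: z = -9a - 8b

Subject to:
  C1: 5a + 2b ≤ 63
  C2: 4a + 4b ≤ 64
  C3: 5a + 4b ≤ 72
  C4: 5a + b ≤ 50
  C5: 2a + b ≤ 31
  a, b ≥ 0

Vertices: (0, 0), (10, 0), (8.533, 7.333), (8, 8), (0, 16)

Evaluate the objective at each vertex of the feasible region:
  z(0, 0) = 0
  z(10, 0) = -90
  z(8.533, 7.333) = -135.5
  z(8, 8) = -136  ←
  z(0, 16) = -128
The minimum is at a = 8, b = 8.

(8, 8)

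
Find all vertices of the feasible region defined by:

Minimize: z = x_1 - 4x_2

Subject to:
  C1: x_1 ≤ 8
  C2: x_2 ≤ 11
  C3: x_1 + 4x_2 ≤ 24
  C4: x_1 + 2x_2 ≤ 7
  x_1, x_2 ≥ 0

(0, 0), (7, 0), (0, 3.5)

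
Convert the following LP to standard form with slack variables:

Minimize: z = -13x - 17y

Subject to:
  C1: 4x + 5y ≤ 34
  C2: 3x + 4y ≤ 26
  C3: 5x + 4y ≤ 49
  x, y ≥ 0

min z = -13x - 17y

s.t.
  4x + 5y + s1 = 34
  3x + 4y + s2 = 26
  5x + 4y + s3 = 49
  x, y, s1, s2, s3 ≥ 0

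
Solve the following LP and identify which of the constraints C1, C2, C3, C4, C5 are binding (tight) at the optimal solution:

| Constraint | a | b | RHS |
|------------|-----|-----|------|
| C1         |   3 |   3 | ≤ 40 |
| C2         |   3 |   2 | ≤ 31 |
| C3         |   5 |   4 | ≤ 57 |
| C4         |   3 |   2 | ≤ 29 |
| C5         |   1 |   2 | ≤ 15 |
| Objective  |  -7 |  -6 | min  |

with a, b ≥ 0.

At a = 7, b = 4, compute slack b - a·x for each constraint:
  C1: 40 − 33 = 7  (slack)
  C2: 31 − 29 = 2  (slack)
  C3: 57 − 51 = 6  (slack)
  C4: 29 − 29 = 0  (binding)
  C5: 15 − 15 = 0  (binding)

Optimal: a = 7, b = 4
Binding: C4, C5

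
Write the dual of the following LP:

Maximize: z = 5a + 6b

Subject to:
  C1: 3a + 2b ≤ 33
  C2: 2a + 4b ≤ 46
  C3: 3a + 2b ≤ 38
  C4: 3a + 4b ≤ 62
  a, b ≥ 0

Primal max cᵀx s.t. Ax ≤ b, x ≥ 0  →  Dual min bᵀy s.t. Aᵀy ≥ c, y ≥ 0.

Minimize: z = 33y1 + 46y2 + 38y3 + 62y4

Subject to:
  3y1 + 2y2 + 3y3 + 3y4 ≥ 5
  2y1 + 4y2 + 2y3 + 4y4 ≥ 6
  y1, y2, y3, y4 ≥ 0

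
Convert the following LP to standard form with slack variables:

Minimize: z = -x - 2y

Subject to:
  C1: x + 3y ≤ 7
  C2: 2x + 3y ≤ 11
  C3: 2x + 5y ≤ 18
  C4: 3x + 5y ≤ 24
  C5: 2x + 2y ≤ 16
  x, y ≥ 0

min z = -x - 2y

s.t.
  x + 3y + s1 = 7
  2x + 3y + s2 = 11
  2x + 5y + s3 = 18
  3x + 5y + s4 = 24
  2x + 2y + s5 = 16
  x, y, s1, s2, s3, s4, s5 ≥ 0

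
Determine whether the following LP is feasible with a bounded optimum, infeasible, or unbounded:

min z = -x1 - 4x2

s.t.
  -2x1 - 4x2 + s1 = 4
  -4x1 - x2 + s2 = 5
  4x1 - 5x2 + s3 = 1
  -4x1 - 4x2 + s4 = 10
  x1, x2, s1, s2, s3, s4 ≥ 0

Unbounded (objective can decrease without bound)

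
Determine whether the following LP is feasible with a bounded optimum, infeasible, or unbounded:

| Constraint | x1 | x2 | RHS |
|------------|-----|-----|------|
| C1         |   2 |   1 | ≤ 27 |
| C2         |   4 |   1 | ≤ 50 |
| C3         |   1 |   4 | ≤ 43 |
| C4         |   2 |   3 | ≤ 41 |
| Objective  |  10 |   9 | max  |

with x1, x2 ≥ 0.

Feasible with a bounded optimal solution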